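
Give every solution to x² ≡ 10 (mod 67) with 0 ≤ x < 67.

12, 55

Since 67 ≡ 3 (mod 4), a square root of 10 is 10^((67+1)/4) = 10^17 mod 67.
Repeated squaring: 10^2≡33, 10^4≡17, 10^8≡21, 10^16≡39 (mod 67).
10^17 = 10^(16+1) ≡ 55 (mod 67).
Check: 55² = 3025 ≡ 10 (mod 67). The two roots are 12 and 55.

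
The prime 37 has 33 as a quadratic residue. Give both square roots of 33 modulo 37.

12, 25

37 ≡ 1 (mod 4), so we find a root by search.
Trying successive values, 12² = 144 ≡ 33 (mod 37). The other root is 37 − 12 = 25.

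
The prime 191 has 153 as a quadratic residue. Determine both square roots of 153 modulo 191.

41, 150

Since 191 ≡ 3 (mod 4), a square root of 153 is 153^((191+1)/4) = 153^48 mod 191.
Repeated squaring: 153^2≡107, 153^4≡180, 153^8≡121, 153^16≡125, 153^32≡154 (mod 191).
153^48 = 153^(32+16) ≡ 150 (mod 191).
Check: 150² = 22500 ≡ 153 (mod 191). The two roots are 41 and 150.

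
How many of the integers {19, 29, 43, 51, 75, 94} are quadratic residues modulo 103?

2

(19/103) = +1 → QR.
(29/103) = +1 → QR.
(43/103) = -1 → non-residue.
(51/103) = -1 → non-residue.
(75/103) = -1 → non-residue.
(94/103) = -1 → non-residue.
Total quadratic residues among the 6: 2.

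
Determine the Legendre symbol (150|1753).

Pull out 2: since 1753 ≡ 1 (mod 8), (2/1753) = +1.
Reciprocity: 75 ≡ 3 and 1753 ≡ 1 (mod 4), so (75/1753) = +(1753/75).
Reduce top mod 75: now compute (28/75).
Pull out 2^2: since 75 ≡ 3 (mod 8), (2/75) = -1, so (2/75)^2 = +1.
Reciprocity: 7 ≡ 3 and 75 ≡ 3 (mod 4), so (7/75) = −(75/7).
Reduce top mod 7: now compute (5/7).
Reciprocity: 5 ≡ 1 and 7 ≡ 3 (mod 4), so (5/7) = +(7/5).
Reduce top mod 5: now compute (2/5).
Pull out 2: since 5 ≡ 5 (mod 8), (2/5) = -1.
Reached (1/5) = 1. Collecting the sign flips along the way, the symbol is +1.

1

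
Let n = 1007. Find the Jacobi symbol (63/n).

Reciprocity: 63 ≡ 3 and 1007 ≡ 3 (mod 4), so (63/1007) = −(1007/63).
Reduce top mod 63: now compute (62/63).
Pull out 2: since 63 ≡ 7 (mod 8), (2/63) = +1.
Reciprocity: 31 ≡ 3 and 63 ≡ 3 (mod 4), so (31/63) = −(63/31).
Reduce top mod 31: now compute (1/31).
Reached (1/31) = 1. Collecting the sign flips along the way, the symbol is +1.

1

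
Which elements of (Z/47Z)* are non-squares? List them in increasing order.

Square k = 1,…,23 (k and 47−k give the same square):
1²=1, 2²=4, 3²=9, 4²=16, 5²=25, 6²=36, 7²≡2, 8²≡17, 9²≡34, 10²≡6, 11²≡27, 12²≡3, 13²≡28, 14²≡8, 15²≡37, 16²≡21, 17²≡7, 18²≡42, 19²≡32, 20²≡24, 21²≡18, 22²≡14, 23²≡12 (mod 47).
The residues are {1, 2, 3, 4, 6, 7, 8, 9, 12, 14, 16, 17, 18, 21, 24, 25, 27, 28, 32, 34, 36, 37, 42}; the non-residues are the remaining 23 nonzero classes.

5 10 11 13 15 19 20 22 23 26 29 30 31 33 35 38 39 40 41 43 44 45 46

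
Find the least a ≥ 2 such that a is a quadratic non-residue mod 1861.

(2/1861) = −1, so 2 is the smallest positive non-residue mod 1861.

2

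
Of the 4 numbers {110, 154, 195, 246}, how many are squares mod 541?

2

(110/541) = +1 → QR.
(154/541) = +1 → QR.
(195/541) = -1 → non-residue.
(246/541) = -1 → non-residue.
Total quadratic residues among the 4: 2.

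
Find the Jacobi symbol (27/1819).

-1

Reciprocity: 27 ≡ 3 and 1819 ≡ 3 (mod 4), so (27/1819) = −(1819/27).
Reduce top mod 27: now compute (10/27).
Pull out 2: since 27 ≡ 3 (mod 8), (2/27) = -1.
Reciprocity: 5 ≡ 1 and 27 ≡ 3 (mod 4), so (5/27) = +(27/5).
Reduce top mod 5: now compute (2/5).
Pull out 2: since 5 ≡ 5 (mod 8), (2/5) = -1.
Reached (1/5) = 1. Collecting the sign flips along the way, the symbol is -1.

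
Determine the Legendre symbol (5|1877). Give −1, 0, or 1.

Reciprocity: 5 ≡ 1 and 1877 ≡ 1 (mod 4), so (5/1877) = +(1877/5).
Reduce top mod 5: now compute (2/5).
Pull out 2: since 5 ≡ 5 (mod 8), (2/5) = -1.
Reached (1/5) = 1. Collecting the sign flips along the way, the symbol is -1.

-1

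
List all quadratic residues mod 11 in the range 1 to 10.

1, 3, 4, 5, 9

Square k = 1,…,5 (k and 11−k give the same square):
1²=1, 2²=4, 3²=9, 4²≡5, 5²≡3 (mod 11).
So the quadratic residues mod 11 are {1, 3, 4, 5, 9}.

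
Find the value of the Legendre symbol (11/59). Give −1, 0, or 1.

-1

Euler's criterion: (11/59) ≡ 11^29 (mod 59).
11^2 ≡ 3 (mod 59)
11^4 ≡ 9 (mod 59)
11^8 ≡ 22 (mod 59)
11^16 ≡ 12 (mod 59)
11^29 = 11^(16+8+4+1) ≡ 58 (mod 59).
Result is 58 ≡ −1, so (11/59) = −1.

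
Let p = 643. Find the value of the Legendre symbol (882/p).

-1

First reduce: 882 ≡ 239 (mod 643).
Reciprocity: 239 ≡ 3 and 643 ≡ 3 (mod 4), so (239/643) = −(643/239).
Reduce top mod 239: now compute (165/239).
Reciprocity: 165 ≡ 1 and 239 ≡ 3 (mod 4), so (165/239) = +(239/165).
Reduce top mod 165: now compute (74/165).
Pull out 2: since 165 ≡ 5 (mod 8), (2/165) = -1.
Reciprocity: 37 ≡ 1 and 165 ≡ 1 (mod 4), so (37/165) = +(165/37).
Reduce top mod 37: now compute (17/37).
Reciprocity: 17 ≡ 1 and 37 ≡ 1 (mod 4), so (17/37) = +(37/17).
Reduce top mod 17: now compute (3/17).
Reciprocity: 3 ≡ 3 and 17 ≡ 1 (mod 4), so (3/17) = +(17/3).
Reduce top mod 3: now compute (2/3).
Pull out 2: since 3 ≡ 3 (mod 8), (2/3) = -1.
Reached (1/3) = 1. Collecting the sign flips along the way, the symbol is -1.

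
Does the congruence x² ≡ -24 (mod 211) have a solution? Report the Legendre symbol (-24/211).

-1

Euler's criterion: (-24/211) ≡ 187^105 (mod 211).
187^2 ≡ 154 (mod 211)
187^4 ≡ 84 (mod 211)
187^8 ≡ 93 (mod 211)
187^16 ≡ 209 (mod 211)
187^32 ≡ 4 (mod 211)
187^64 ≡ 16 (mod 211)
187^105 = 187^(64+32+8+1) ≡ 210 (mod 211).
Result is 210 ≡ −1, so (-24/211) = −1.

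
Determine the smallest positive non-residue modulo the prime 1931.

(2/1931) = −1, so 2 is the smallest positive non-residue mod 1931.

2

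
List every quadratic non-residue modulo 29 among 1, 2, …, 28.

2, 3, 8, 10, 11, 12, 14, 15, 17, 18, 19, 21, 26, 27

Square k = 1,…,14 (k and 29−k give the same square):
1²=1, 2²=4, 3²=9, 4²=16, 5²=25, 6²≡7, 7²≡20, 8²≡6, 9²≡23, 10²≡13, 11²≡5, 12²≡28, 13²≡24, 14²≡22 (mod 29).
The residues are {1, 4, 5, 6, 7, 9, 13, 16, 20, 22, 23, 24, 25, 28}; the non-residues are the remaining 14 nonzero classes.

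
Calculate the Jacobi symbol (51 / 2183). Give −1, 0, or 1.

Reciprocity: 51 ≡ 3 and 2183 ≡ 3 (mod 4), so (51/2183) = −(2183/51).
Reduce top mod 51: now compute (41/51).
Reciprocity: 41 ≡ 1 and 51 ≡ 3 (mod 4), so (41/51) = +(51/41).
Reduce top mod 41: now compute (10/41).
Pull out 2: since 41 ≡ 1 (mod 8), (2/41) = +1.
Reciprocity: 5 ≡ 1 and 41 ≡ 1 (mod 4), so (5/41) = +(41/5).
Reduce top mod 5: now compute (1/5).
Reached (1/5) = 1. Collecting the sign flips along the way, the symbol is -1.

-1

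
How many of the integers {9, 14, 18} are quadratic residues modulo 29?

1

(9/29) = +1 → QR.
(14/29) = -1 → non-residue.
(18/29) = -1 → non-residue.
Total quadratic residues among the 3: 1.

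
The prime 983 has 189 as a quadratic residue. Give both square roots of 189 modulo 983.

Since 983 ≡ 3 (mod 4), a square root of 189 is 189^((983+1)/4) = 189^246 mod 983.
Repeated squaring: 189^2≡333, 189^4≡793, 189^8≡712, 189^16≡699, 189^32≡50, 189^64≡534, 189^128≡86 (mod 983).
189^246 = 189^(128+64+32+16+4+2) ≡ 130 (mod 983).
Check: 130² = 16900 ≡ 189 (mod 983). The two roots are 130 and 853.

130, 853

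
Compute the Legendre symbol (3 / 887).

1

Reciprocity: 3 ≡ 3 and 887 ≡ 3 (mod 4), so (3/887) = −(887/3).
Reduce top mod 3: now compute (2/3).
Pull out 2: since 3 ≡ 3 (mod 8), (2/3) = -1.
Reached (1/3) = 1. Collecting the sign flips along the way, the symbol is +1.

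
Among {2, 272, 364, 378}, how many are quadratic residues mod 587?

(2/587) = -1 → non-residue.
(272/587) = +1 → QR.
(364/587) = -1 → non-residue.
(378/587) = -1 → non-residue.
Total quadratic residues among the 4: 1.

1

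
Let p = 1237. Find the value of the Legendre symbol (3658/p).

First reduce: 3658 ≡ 1184 (mod 1237).
Pull out 2^5: since 1237 ≡ 5 (mod 8), (2/1237) = -1, so (2/1237)^5 = -1.
Reciprocity: 37 ≡ 1 and 1237 ≡ 1 (mod 4), so (37/1237) = +(1237/37).
Reduce top mod 37: now compute (16/37).
Pull out 2^4: since 37 ≡ 5 (mod 8), (2/37) = -1, so (2/37)^4 = +1.
Reached (1/37) = 1. Collecting the sign flips along the way, the symbol is -1.

-1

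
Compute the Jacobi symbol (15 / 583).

1

Reciprocity: 15 ≡ 3 and 583 ≡ 3 (mod 4), so (15/583) = −(583/15).
Reduce top mod 15: now compute (13/15).
Reciprocity: 13 ≡ 1 and 15 ≡ 3 (mod 4), so (13/15) = +(15/13).
Reduce top mod 13: now compute (2/13).
Pull out 2: since 13 ≡ 5 (mod 8), (2/13) = -1.
Reached (1/13) = 1. Collecting the sign flips along the way, the symbol is +1.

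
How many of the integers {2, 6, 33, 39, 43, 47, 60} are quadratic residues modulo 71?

(2/71) = +1 → QR.
(6/71) = +1 → QR.
(33/71) = -1 → non-residue.
(39/71) = -1 → non-residue.
(43/71) = +1 → QR.
(47/71) = -1 → non-residue.
(60/71) = +1 → QR.
Total quadratic residues among the 7: 4.

4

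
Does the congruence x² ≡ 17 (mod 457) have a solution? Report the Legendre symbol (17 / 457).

1

Reciprocity: 17 ≡ 1 and 457 ≡ 1 (mod 4), so (17/457) = +(457/17).
Reduce top mod 17: now compute (15/17).
Reciprocity: 15 ≡ 3 and 17 ≡ 1 (mod 4), so (15/17) = +(17/15).
Reduce top mod 15: now compute (2/15).
Pull out 2: since 15 ≡ 7 (mod 8), (2/15) = +1.
Reached (1/15) = 1. Collecting the sign flips along the way, the symbol is +1.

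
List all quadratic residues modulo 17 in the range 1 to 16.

Square k = 1,…,8 (k and 17−k give the same square):
1²=1, 2²=4, 3²=9, 4²=16, 5²≡8, 6²≡2, 7²≡15, 8²≡13 (mod 17).
So the quadratic residues mod 17 are {1, 2, 4, 8, 9, 13, 15, 16}.

1 2 4 8 9 13 15 16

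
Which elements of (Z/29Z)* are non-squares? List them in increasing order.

Square k = 1,…,14 (k and 29−k give the same square):
1²=1, 2²=4, 3²=9, 4²=16, 5²=25, 6²≡7, 7²≡20, 8²≡6, 9²≡23, 10²≡13, 11²≡5, 12²≡28, 13²≡24, 14²≡22 (mod 29).
The residues are {1, 4, 5, 6, 7, 9, 13, 16, 20, 22, 23, 24, 25, 28}; the non-residues are the remaining 14 nonzero classes.

2, 3, 8, 10, 11, 12, 14, 15, 17, 18, 19, 21, 26, 27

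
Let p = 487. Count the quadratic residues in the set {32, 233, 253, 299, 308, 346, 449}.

(32/487) = +1 → QR.
(233/487) = -1 → non-residue.
(253/487) = +1 → QR.
(299/487) = +1 → QR.
(308/487) = +1 → QR.
(346/487) = -1 → non-residue.
(449/487) = -1 → non-residue.
Total quadratic residues among the 7: 4.

4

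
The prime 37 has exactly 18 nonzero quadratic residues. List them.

Square k = 1,…,18 (k and 37−k give the same square):
1²=1, 2²=4, 3²=9, 4²=16, 5²=25, 6²=36, 7²≡12, 8²≡27, 9²≡7, 10²≡26, 11²≡10, 12²≡33, 13²≡21, 14²≡11, 15²≡3, 16²≡34, 17²≡30, 18²≡28 (mod 37).
So the quadratic residues mod 37 are {1, 3, 4, 7, 9, 10, 11, 12, 16, 21, 25, 26, 27, 28, 30, 33, 34, 36}.

1 3 4 7 9 10 11 12 16 21 25 26 27 28 30 33 34 36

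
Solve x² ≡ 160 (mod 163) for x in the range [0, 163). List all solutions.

46, 117

Since 163 ≡ 3 (mod 4), a square root of 160 is 160^((163+1)/4) = 160^41 mod 163.
Repeated squaring: 160^2≡9, 160^4≡81, 160^8≡41, 160^16≡51, 160^32≡156 (mod 163).
160^41 = 160^(32+8+1) ≡ 46 (mod 163).
Check: 46² = 2116 ≡ 160 (mod 163). The two roots are 46 and 117.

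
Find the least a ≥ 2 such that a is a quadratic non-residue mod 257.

3

(2/257) = +1, so 2 is a residue.
(3/257) = −1, so 3 is the smallest positive non-residue mod 257.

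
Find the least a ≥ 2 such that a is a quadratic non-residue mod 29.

2

(2/29) = −1, so 2 is the smallest positive non-residue mod 29.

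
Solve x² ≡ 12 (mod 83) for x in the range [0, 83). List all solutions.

Since 83 ≡ 3 (mod 4), a square root of 12 is 12^((83+1)/4) = 12^21 mod 83.
Repeated squaring: 12^2≡61, 12^4≡69, 12^8≡30, 12^16≡70 (mod 83).
12^21 = 12^(16+4+1) ≡ 26 (mod 83).
Check: 26² = 676 ≡ 12 (mod 83). The two roots are 26 and 57.

26, 57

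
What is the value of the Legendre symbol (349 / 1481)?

1

Reciprocity: 349 ≡ 1 and 1481 ≡ 1 (mod 4), so (349/1481) = +(1481/349).
Reduce top mod 349: now compute (85/349).
Reciprocity: 85 ≡ 1 and 349 ≡ 1 (mod 4), so (85/349) = +(349/85).
Reduce top mod 85: now compute (9/85).
Reciprocity: 9 ≡ 1 and 85 ≡ 1 (mod 4), so (9/85) = +(85/9).
Reduce top mod 9: now compute (4/9).
Pull out 2^2: since 9 ≡ 1 (mod 8), (2/9) = +1, so (2/9)^2 = +1.
Reached (1/9) = 1. Collecting the sign flips along the way, the symbol is +1.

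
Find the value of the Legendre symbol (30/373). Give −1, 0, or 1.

Pull out 2: since 373 ≡ 5 (mod 8), (2/373) = -1.
Reciprocity: 15 ≡ 3 and 373 ≡ 1 (mod 4), so (15/373) = +(373/15).
Reduce top mod 15: now compute (13/15).
Reciprocity: 13 ≡ 1 and 15 ≡ 3 (mod 4), so (13/15) = +(15/13).
Reduce top mod 13: now compute (2/13).
Pull out 2: since 13 ≡ 5 (mod 8), (2/13) = -1.
Reached (1/13) = 1. Collecting the sign flips along the way, the symbol is +1.

1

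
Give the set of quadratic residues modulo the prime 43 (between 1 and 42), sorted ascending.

1,4,6,9,10,11,13,14,15,16,17,21,23,24,25,31,35,36,38,40,41

Square k = 1,…,21 (k and 43−k give the same square):
1²=1, 2²=4, 3²=9, 4²=16, 5²=25, 6²=36, 7²≡6, 8²≡21, 9²≡38, 10²≡14, 11²≡35, 12²≡15, 13²≡40, 14²≡24, 15²≡10, 16²≡41, 17²≡31, 18²≡23, 19²≡17, 20²≡13, 21²≡11 (mod 43).
So the quadratic residues mod 43 are {1, 4, 6, 9, 10, 11, 13, 14, 15, 16, 17, 21, 23, 24, 25, 31, 35, 36, 38, 40, 41}.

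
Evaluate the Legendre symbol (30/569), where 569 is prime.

-1

Euler's criterion: (30/569) ≡ 30^284 (mod 569).
30^2 ≡ 331 (mod 569)
30^4 ≡ 313 (mod 569)
30^8 ≡ 101 (mod 569)
30^16 ≡ 528 (mod 569)
30^32 ≡ 543 (mod 569)
30^64 ≡ 107 (mod 569)
30^128 ≡ 69 (mod 569)
30^256 ≡ 209 (mod 569)
30^284 = 30^(256+16+8+4) ≡ 568 (mod 569).
Result is 568 ≡ −1, so (30/569) = −1.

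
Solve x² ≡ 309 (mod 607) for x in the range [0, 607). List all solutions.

Since 607 ≡ 3 (mod 4), a square root of 309 is 309^((607+1)/4) = 309^152 mod 607.
Repeated squaring: 309^2≡182, 309^4≡346, 309^8≡137, 309^16≡559, 309^32≡483, 309^64≡201, 309^128≡339 (mod 607).
309^152 = 309^(128+16+8) ≡ 247 (mod 607).
Check: 247² = 61009 ≡ 309 (mod 607). The two roots are 247 and 360.

247, 360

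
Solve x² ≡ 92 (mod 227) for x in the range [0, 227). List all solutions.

Since 227 ≡ 3 (mod 4), a square root of 92 is 92^((227+1)/4) = 92^57 mod 227.
Repeated squaring: 92^2≡65, 92^4≡139, 92^8≡26, 92^16≡222, 92^32≡25 (mod 227).
92^57 = 92^(32+16+8+1) ≡ 186 (mod 227).
Check: 186² = 34596 ≡ 92 (mod 227). The two roots are 41 and 186.

41, 186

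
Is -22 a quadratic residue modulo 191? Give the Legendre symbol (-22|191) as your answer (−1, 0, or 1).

Euler's criterion: (-22/191) ≡ 169^95 (mod 191).
169^2 ≡ 102 (mod 191)
169^4 ≡ 90 (mod 191)
169^8 ≡ 78 (mod 191)
169^16 ≡ 163 (mod 191)
169^32 ≡ 20 (mod 191)
169^64 ≡ 18 (mod 191)
169^95 = 169^(64+16+8+4+2+1) ≡ 1 (mod 191).
Result is 1, so (-22/191) = 1.

1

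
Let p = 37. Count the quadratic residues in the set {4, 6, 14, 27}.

(4/37) = +1 → QR.
(6/37) = -1 → non-residue.
(14/37) = -1 → non-residue.
(27/37) = +1 → QR.
Total quadratic residues among the 4: 2.

2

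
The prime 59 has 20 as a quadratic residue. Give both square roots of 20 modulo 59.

16, 43

Since 59 ≡ 3 (mod 4), a square root of 20 is 20^((59+1)/4) = 20^15 mod 59.
Repeated squaring: 20^2≡46, 20^4≡51, 20^8≡5 (mod 59).
20^15 = 20^(8+4+2+1) ≡ 16 (mod 59).
Check: 16² = 256 ≡ 20 (mod 59). The two roots are 16 and 43.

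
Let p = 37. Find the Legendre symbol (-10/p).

First reduce: -10 ≡ 27 (mod 37).
Reciprocity: 27 ≡ 3 and 37 ≡ 1 (mod 4), so (27/37) = +(37/27).
Reduce top mod 27: now compute (10/27).
Pull out 2: since 27 ≡ 3 (mod 8), (2/27) = -1.
Reciprocity: 5 ≡ 1 and 27 ≡ 3 (mod 4), so (5/27) = +(27/5).
Reduce top mod 5: now compute (2/5).
Pull out 2: since 5 ≡ 5 (mod 8), (2/5) = -1.
Reached (1/5) = 1. Collecting the sign flips along the way, the symbol is +1.

1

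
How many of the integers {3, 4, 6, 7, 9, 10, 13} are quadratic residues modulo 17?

(3/17) = -1 → non-residue.
(4/17) = +1 → QR.
(6/17) = -1 → non-residue.
(7/17) = -1 → non-residue.
(9/17) = +1 → QR.
(10/17) = -1 → non-residue.
(13/17) = +1 → QR.
Total quadratic residues among the 7: 3.

3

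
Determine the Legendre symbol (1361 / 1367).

Reciprocity: 1361 ≡ 1 and 1367 ≡ 3 (mod 4), so (1361/1367) = +(1367/1361).
Reduce top mod 1361: now compute (6/1361).
Pull out 2: since 1361 ≡ 1 (mod 8), (2/1361) = +1.
Reciprocity: 3 ≡ 3 and 1361 ≡ 1 (mod 4), so (3/1361) = +(1361/3).
Reduce top mod 3: now compute (2/3).
Pull out 2: since 3 ≡ 3 (mod 8), (2/3) = -1.
Reached (1/3) = 1. Collecting the sign flips along the way, the symbol is -1.

-1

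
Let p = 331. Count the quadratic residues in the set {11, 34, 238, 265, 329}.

3

(11/331) = -1 → non-residue.
(34/331) = -1 → non-residue.
(238/331) = +1 → QR.
(265/331) = +1 → QR.
(329/331) = +1 → QR.
Total quadratic residues among the 5: 3.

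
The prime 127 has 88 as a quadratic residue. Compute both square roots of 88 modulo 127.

Since 127 ≡ 3 (mod 4), a square root of 88 is 88^((127+1)/4) = 88^32 mod 127.
Repeated squaring: 88^2≡124, 88^4≡9, 88^8≡81, 88^16≡84, 88^32≡71 (mod 127).
88^32 = 88^(32) ≡ 71 (mod 127).
Check: 71² = 5041 ≡ 88 (mod 127). The two roots are 56 and 71.

56, 71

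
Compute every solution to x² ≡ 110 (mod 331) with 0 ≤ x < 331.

Since 331 ≡ 3 (mod 4), a square root of 110 is 110^((331+1)/4) = 110^83 mod 331.
Repeated squaring: 110^2≡184, 110^4≡94, 110^8≡230, 110^16≡271, 110^32≡290, 110^64≡26 (mod 331).
110^83 = 110^(64+16+2+1) ≡ 21 (mod 331).
Check: 21² = 441 ≡ 110 (mod 331). The two roots are 21 and 310.

21, 310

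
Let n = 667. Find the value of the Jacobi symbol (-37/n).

-1

First reduce: -37 ≡ 630 (mod 667).
Pull out 2: since 667 ≡ 3 (mod 8), (2/667) = -1.
Reciprocity: 315 ≡ 3 and 667 ≡ 3 (mod 4), so (315/667) = −(667/315).
Reduce top mod 315: now compute (37/315).
Reciprocity: 37 ≡ 1 and 315 ≡ 3 (mod 4), so (37/315) = +(315/37).
Reduce top mod 37: now compute (19/37).
Reciprocity: 19 ≡ 3 and 37 ≡ 1 (mod 4), so (19/37) = +(37/19).
Reduce top mod 19: now compute (18/19).
Pull out 2: since 19 ≡ 3 (mod 8), (2/19) = -1.
Reciprocity: 9 ≡ 1 and 19 ≡ 3 (mod 4), so (9/19) = +(19/9).
Reduce top mod 9: now compute (1/9).
Reached (1/9) = 1. Collecting the sign flips along the way, the symbol is -1.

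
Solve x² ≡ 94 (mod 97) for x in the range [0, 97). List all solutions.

97 ≡ 1 (mod 4), so we find a root by search.
Trying successive values, 26² = 676 ≡ 94 (mod 97). The other root is 97 − 26 = 71.

26, 71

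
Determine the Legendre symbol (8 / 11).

-1

Pull out 2^3: since 11 ≡ 3 (mod 8), (2/11) = -1, so (2/11)^3 = -1.
Reached (1/11) = 1. Collecting the sign flips along the way, the symbol is -1.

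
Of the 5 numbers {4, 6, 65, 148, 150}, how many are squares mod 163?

(4/163) = +1 → QR.
(6/163) = +1 → QR.
(65/163) = +1 → QR.
(148/163) = -1 → non-residue.
(150/163) = +1 → QR.
Total quadratic residues among the 5: 4.

4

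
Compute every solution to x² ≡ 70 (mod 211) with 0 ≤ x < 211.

Since 211 ≡ 3 (mod 4), a square root of 70 is 70^((211+1)/4) = 70^53 mod 211.
Repeated squaring: 70^2≡47, 70^4≡99, 70^8≡95, 70^16≡163, 70^32≡194 (mod 211).
70^53 = 70^(32+16+4+1) ≡ 80 (mod 211).
Check: 80² = 6400 ≡ 70 (mod 211). The two roots are 80 and 131.

80, 131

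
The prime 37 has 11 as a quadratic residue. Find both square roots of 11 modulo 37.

37 ≡ 1 (mod 4), so we find a root by search.
Trying successive values, 14² = 196 ≡ 11 (mod 37). The other root is 37 − 14 = 23.

14, 23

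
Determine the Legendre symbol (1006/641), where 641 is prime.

1

First reduce: 1006 ≡ 365 (mod 641).
Reciprocity: 365 ≡ 1 and 641 ≡ 1 (mod 4), so (365/641) = +(641/365).
Reduce top mod 365: now compute (276/365).
Pull out 2^2: since 365 ≡ 5 (mod 8), (2/365) = -1, so (2/365)^2 = +1.
Reciprocity: 69 ≡ 1 and 365 ≡ 1 (mod 4), so (69/365) = +(365/69).
Reduce top mod 69: now compute (20/69).
Pull out 2^2: since 69 ≡ 5 (mod 8), (2/69) = -1, so (2/69)^2 = +1.
Reciprocity: 5 ≡ 1 and 69 ≡ 1 (mod 4), so (5/69) = +(69/5).
Reduce top mod 5: now compute (4/5).
Pull out 2^2: since 5 ≡ 5 (mod 8), (2/5) = -1, so (2/5)^2 = +1.
Reached (1/5) = 1. Collecting the sign flips along the way, the symbol is +1.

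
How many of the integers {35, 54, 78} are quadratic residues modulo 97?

(35/97) = +1 → QR.
(54/97) = +1 → QR.
(78/97) = -1 → non-residue.
Total quadratic residues among the 3: 2.

2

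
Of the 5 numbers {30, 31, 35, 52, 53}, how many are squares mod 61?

(30/61) = -1 → non-residue.
(31/61) = -1 → non-residue.
(35/61) = -1 → non-residue.
(52/61) = +1 → QR.
(53/61) = -1 → non-residue.
Total quadratic residues among the 5: 1.

1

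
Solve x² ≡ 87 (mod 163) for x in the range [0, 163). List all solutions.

Since 163 ≡ 3 (mod 4), a square root of 87 is 87^((163+1)/4) = 87^41 mod 163.
Repeated squaring: 87^2≡71, 87^4≡151, 87^8≡144, 87^16≡35, 87^32≡84 (mod 163).
87^41 = 87^(32+8+1) ≡ 24 (mod 163).
Check: 24² = 576 ≡ 87 (mod 163). The two roots are 24 and 139.

24, 139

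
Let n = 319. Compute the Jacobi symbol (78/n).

1

Pull out 2: since 319 ≡ 7 (mod 8), (2/319) = +1.
Reciprocity: 39 ≡ 3 and 319 ≡ 3 (mod 4), so (39/319) = −(319/39).
Reduce top mod 39: now compute (7/39).
Reciprocity: 7 ≡ 3 and 39 ≡ 3 (mod 4), so (7/39) = −(39/7).
Reduce top mod 7: now compute (4/7).
Pull out 2^2: since 7 ≡ 7 (mod 8), (2/7) = +1, so (2/7)^2 = +1.
Reached (1/7) = 1. Collecting the sign flips along the way, the symbol is +1.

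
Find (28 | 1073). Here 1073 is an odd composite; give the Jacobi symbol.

1

Pull out 2^2: since 1073 ≡ 1 (mod 8), (2/1073) = +1, so (2/1073)^2 = +1.
Reciprocity: 7 ≡ 3 and 1073 ≡ 1 (mod 4), so (7/1073) = +(1073/7).
Reduce top mod 7: now compute (2/7).
Pull out 2: since 7 ≡ 7 (mod 8), (2/7) = +1.
Reached (1/7) = 1. Collecting the sign flips along the way, the symbol is +1.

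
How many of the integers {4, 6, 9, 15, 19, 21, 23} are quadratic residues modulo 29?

(4/29) = +1 → QR.
(6/29) = +1 → QR.
(9/29) = +1 → QR.
(15/29) = -1 → non-residue.
(19/29) = -1 → non-residue.
(21/29) = -1 → non-residue.
(23/29) = +1 → QR.
Total quadratic residues among the 7: 4.

4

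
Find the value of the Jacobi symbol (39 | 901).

1

Reciprocity: 39 ≡ 3 and 901 ≡ 1 (mod 4), so (39/901) = +(901/39).
Reduce top mod 39: now compute (4/39).
Pull out 2^2: since 39 ≡ 7 (mod 8), (2/39) = +1, so (2/39)^2 = +1.
Reached (1/39) = 1. Collecting the sign flips along the way, the symbol is +1.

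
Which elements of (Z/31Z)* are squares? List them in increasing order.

1, 2, 4, 5, 7, 8, 9, 10, 14, 16, 18, 19, 20, 25, 28

Square k = 1,…,15 (k and 31−k give the same square):
1²=1, 2²=4, 3²=9, 4²=16, 5²=25, 6²≡5, 7²≡18, 8²≡2, 9²≡19, 10²≡7, 11²≡28, 12²≡20, 13²≡14, 14²≡10, 15²≡8 (mod 31).
So the quadratic residues mod 31 are {1, 2, 4, 5, 7, 8, 9, 10, 14, 16, 18, 19, 20, 25, 28}.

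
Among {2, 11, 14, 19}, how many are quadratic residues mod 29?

0

(2/29) = -1 → non-residue.
(11/29) = -1 → non-residue.
(14/29) = -1 → non-residue.
(19/29) = -1 → non-residue.
Total quadratic residues among the 4: 0.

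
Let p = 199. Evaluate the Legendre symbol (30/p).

-1

Pull out 2: since 199 ≡ 7 (mod 8), (2/199) = +1.
Reciprocity: 15 ≡ 3 and 199 ≡ 3 (mod 4), so (15/199) = −(199/15).
Reduce top mod 15: now compute (4/15).
Pull out 2^2: since 15 ≡ 7 (mod 8), (2/15) = +1, so (2/15)^2 = +1.
Reached (1/15) = 1. Collecting the sign flips along the way, the symbol is -1.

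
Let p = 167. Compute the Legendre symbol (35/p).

-1

Reciprocity: 35 ≡ 3 and 167 ≡ 3 (mod 4), so (35/167) = −(167/35).
Reduce top mod 35: now compute (27/35).
Reciprocity: 27 ≡ 3 and 35 ≡ 3 (mod 4), so (27/35) = −(35/27).
Reduce top mod 27: now compute (8/27).
Pull out 2^3: since 27 ≡ 3 (mod 8), (2/27) = -1, so (2/27)^3 = -1.
Reached (1/27) = 1. Collecting the sign flips along the way, the symbol is -1.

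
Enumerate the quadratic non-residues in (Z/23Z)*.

5 7 10 11 14 15 17 19 20 21 22

Square k = 1,…,11 (k and 23−k give the same square):
1²=1, 2²=4, 3²=9, 4²=16, 5²≡2, 6²≡13, 7²≡3, 8²≡18, 9²≡12, 10²≡8, 11²≡6 (mod 23).
The residues are {1, 2, 3, 4, 6, 8, 9, 12, 13, 16, 18}; the non-residues are the remaining 11 nonzero classes.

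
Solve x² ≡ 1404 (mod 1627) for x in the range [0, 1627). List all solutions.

Since 1627 ≡ 3 (mod 4), a square root of 1404 is 1404^((1627+1)/4) = 1404^407 mod 1627.
Repeated squaring: 1404^2≡919, 1404^4≡148, 1404^8≡753, 1404^16≡813, 1404^32≡407, 1404^64≡1322, 1404^128≡286, 1404^256≡446 (mod 1627).
1404^407 = 1404^(256+128+16+4+2+1) ≡ 594 (mod 1627).
Check: 594² = 352836 ≡ 1404 (mod 1627). The two roots are 594 and 1033.

594, 1033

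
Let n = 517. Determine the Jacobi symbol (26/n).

Pull out 2: since 517 ≡ 5 (mod 8), (2/517) = -1.
Reciprocity: 13 ≡ 1 and 517 ≡ 1 (mod 4), so (13/517) = +(517/13).
Reduce top mod 13: now compute (10/13).
Pull out 2: since 13 ≡ 5 (mod 8), (2/13) = -1.
Reciprocity: 5 ≡ 1 and 13 ≡ 1 (mod 4), so (5/13) = +(13/5).
Reduce top mod 5: now compute (3/5).
Reciprocity: 3 ≡ 3 and 5 ≡ 1 (mod 4), so (3/5) = +(5/3).
Reduce top mod 3: now compute (2/3).
Pull out 2: since 3 ≡ 3 (mod 8), (2/3) = -1.
Reached (1/3) = 1. Collecting the sign flips along the way, the symbol is -1.

-1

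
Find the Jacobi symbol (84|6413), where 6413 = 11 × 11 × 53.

Pull out 2^2: since 6413 ≡ 5 (mod 8), (2/6413) = -1, so (2/6413)^2 = +1.
Reciprocity: 21 ≡ 1 and 6413 ≡ 1 (mod 4), so (21/6413) = +(6413/21).
Reduce top mod 21: now compute (8/21).
Pull out 2^3: since 21 ≡ 5 (mod 8), (2/21) = -1, so (2/21)^3 = -1.
Reached (1/21) = 1. Collecting the sign flips along the way, the symbol is -1.

-1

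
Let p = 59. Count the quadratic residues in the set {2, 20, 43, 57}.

(2/59) = -1 → non-residue.
(20/59) = +1 → QR.
(43/59) = -1 → non-residue.
(57/59) = +1 → QR.
Total quadratic residues among the 4: 2.

2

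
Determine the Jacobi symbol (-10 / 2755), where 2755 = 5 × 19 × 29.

First reduce: -10 ≡ 2745 (mod 2755).
Reciprocity: 2745 ≡ 1 and 2755 ≡ 3 (mod 4), so (2745/2755) = +(2755/2745).
Reduce top mod 2745: now compute (10/2745).
Pull out 2: since 2745 ≡ 1 (mod 8), (2/2745) = +1.
Reciprocity: 5 ≡ 1 and 2745 ≡ 1 (mod 4), so (5/2745) = +(2745/5).
Reduce top mod 5: now compute (0/5).
Top reduces to 0: gcd > 1, so the symbol is 0.

0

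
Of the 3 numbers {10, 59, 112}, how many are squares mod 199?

2

(10/199) = +1 → QR.
(59/199) = -1 → non-residue.
(112/199) = +1 → QR.
Total quadratic residues among the 3: 2.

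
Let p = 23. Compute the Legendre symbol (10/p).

-1

Pull out 2: since 23 ≡ 7 (mod 8), (2/23) = +1.
Reciprocity: 5 ≡ 1 and 23 ≡ 3 (mod 4), so (5/23) = +(23/5).
Reduce top mod 5: now compute (3/5).
Reciprocity: 3 ≡ 3 and 5 ≡ 1 (mod 4), so (3/5) = +(5/3).
Reduce top mod 3: now compute (2/3).
Pull out 2: since 3 ≡ 3 (mod 8), (2/3) = -1.
Reached (1/3) = 1. Collecting the sign flips along the way, the symbol is -1.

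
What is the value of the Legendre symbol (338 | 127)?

First reduce: 338 ≡ 84 (mod 127).
Pull out 2^2: since 127 ≡ 7 (mod 8), (2/127) = +1, so (2/127)^2 = +1.
Reciprocity: 21 ≡ 1 and 127 ≡ 3 (mod 4), so (21/127) = +(127/21).
Reduce top mod 21: now compute (1/21).
Reached (1/21) = 1. Collecting the sign flips along the way, the symbol is +1.

1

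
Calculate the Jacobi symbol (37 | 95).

1

Reciprocity: 37 ≡ 1 and 95 ≡ 3 (mod 4), so (37/95) = +(95/37).
Reduce top mod 37: now compute (21/37).
Reciprocity: 21 ≡ 1 and 37 ≡ 1 (mod 4), so (21/37) = +(37/21).
Reduce top mod 21: now compute (16/21).
Pull out 2^4: since 21 ≡ 5 (mod 8), (2/21) = -1, so (2/21)^4 = +1.
Reached (1/21) = 1. Collecting the sign flips along the way, the symbol is +1.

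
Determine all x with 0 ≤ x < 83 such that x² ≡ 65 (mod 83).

27, 56

Since 83 ≡ 3 (mod 4), a square root of 65 is 65^((83+1)/4) = 65^21 mod 83.
Repeated squaring: 65^2≡75, 65^4≡64, 65^8≡29, 65^16≡11 (mod 83).
65^21 = 65^(16+4+1) ≡ 27 (mod 83).
Check: 27² = 729 ≡ 65 (mod 83). The two roots are 27 and 56.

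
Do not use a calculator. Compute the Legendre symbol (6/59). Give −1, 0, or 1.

Pull out 2: since 59 ≡ 3 (mod 8), (2/59) = -1.
Reciprocity: 3 ≡ 3 and 59 ≡ 3 (mod 4), so (3/59) = −(59/3).
Reduce top mod 3: now compute (2/3).
Pull out 2: since 3 ≡ 3 (mod 8), (2/3) = -1.
Reached (1/3) = 1. Collecting the sign flips along the way, the symbol is -1.

-1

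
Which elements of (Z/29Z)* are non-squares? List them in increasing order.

2 3 8 10 11 12 14 15 17 18 19 21 26 27

Square k = 1,…,14 (k and 29−k give the same square):
1²=1, 2²=4, 3²=9, 4²=16, 5²=25, 6²≡7, 7²≡20, 8²≡6, 9²≡23, 10²≡13, 11²≡5, 12²≡28, 13²≡24, 14²≡22 (mod 29).
The residues are {1, 4, 5, 6, 7, 9, 13, 16, 20, 22, 23, 24, 25, 28}; the non-residues are the remaining 14 nonzero classes.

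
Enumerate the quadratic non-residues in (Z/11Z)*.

Square k = 1,…,5 (k and 11−k give the same square):
1²=1, 2²=4, 3²=9, 4²≡5, 5²≡3 (mod 11).
The residues are {1, 3, 4, 5, 9}; the non-residues are the remaining 5 nonzero classes.

2 6 7 8 10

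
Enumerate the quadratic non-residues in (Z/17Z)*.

3, 5, 6, 7, 10, 11, 12, 14

Square k = 1,…,8 (k and 17−k give the same square):
1²=1, 2²=4, 3²=9, 4²=16, 5²≡8, 6²≡2, 7²≡15, 8²≡13 (mod 17).
The residues are {1, 2, 4, 8, 9, 13, 15, 16}; the non-residues are the remaining 8 nonzero classes.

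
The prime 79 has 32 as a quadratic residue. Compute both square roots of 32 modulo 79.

36, 43

Since 79 ≡ 3 (mod 4), a square root of 32 is 32^((79+1)/4) = 32^20 mod 79.
Repeated squaring: 32^2≡76, 32^4≡9, 32^8≡2, 32^16≡4 (mod 79).
32^20 = 32^(16+4) ≡ 36 (mod 79).
Check: 36² = 1296 ≡ 32 (mod 79). The two roots are 36 and 43.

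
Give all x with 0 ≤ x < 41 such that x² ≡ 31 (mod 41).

20, 21

41 ≡ 1 (mod 4), so we find a root by search.
Trying successive values, 20² = 400 ≡ 31 (mod 41). The other root is 41 − 20 = 21.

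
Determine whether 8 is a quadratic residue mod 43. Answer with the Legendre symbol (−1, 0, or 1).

Pull out 2^3: since 43 ≡ 3 (mod 8), (2/43) = -1, so (2/43)^3 = -1.
Reached (1/43) = 1. Collecting the sign flips along the way, the symbol is -1.

-1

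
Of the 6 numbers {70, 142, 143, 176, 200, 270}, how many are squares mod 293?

1

(70/293) = -1 → non-residue.
(142/293) = -1 → non-residue.
(143/293) = +1 → QR.
(176/293) = -1 → non-residue.
(200/293) = -1 → non-residue.
(270/293) = -1 → non-residue.
Total quadratic residues among the 6: 1.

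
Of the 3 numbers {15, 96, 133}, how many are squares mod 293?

3

(15/293) = +1 → QR.
(96/293) = +1 → QR.
(133/293) = +1 → QR.
Total quadratic residues among the 3: 3.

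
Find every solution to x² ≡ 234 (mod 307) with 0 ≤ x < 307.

Since 307 ≡ 3 (mod 4), a square root of 234 is 234^((307+1)/4) = 234^77 mod 307.
Repeated squaring: 234^2≡110, 234^4≡127, 234^8≡165, 234^16≡209, 234^32≡87, 234^64≡201 (mod 307).
234^77 = 234^(64+8+4+1) ≡ 65 (mod 307).
Check: 65² = 4225 ≡ 234 (mod 307). The two roots are 65 and 242.

65, 242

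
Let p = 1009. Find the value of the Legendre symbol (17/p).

Reciprocity: 17 ≡ 1 and 1009 ≡ 1 (mod 4), so (17/1009) = +(1009/17).
Reduce top mod 17: now compute (6/17).
Pull out 2: since 17 ≡ 1 (mod 8), (2/17) = +1.
Reciprocity: 3 ≡ 3 and 17 ≡ 1 (mod 4), so (3/17) = +(17/3).
Reduce top mod 3: now compute (2/3).
Pull out 2: since 3 ≡ 3 (mod 8), (2/3) = -1.
Reached (1/3) = 1. Collecting the sign flips along the way, the symbol is -1.

-1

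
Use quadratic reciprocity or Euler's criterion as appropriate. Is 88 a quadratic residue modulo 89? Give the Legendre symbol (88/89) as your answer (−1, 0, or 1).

Pull out 2^3: since 89 ≡ 1 (mod 8), (2/89) = +1, so (2/89)^3 = +1.
Reciprocity: 11 ≡ 3 and 89 ≡ 1 (mod 4), so (11/89) = +(89/11).
Reduce top mod 11: now compute (1/11).
Reached (1/11) = 1. Collecting the sign flips along the way, the symbol is +1.

1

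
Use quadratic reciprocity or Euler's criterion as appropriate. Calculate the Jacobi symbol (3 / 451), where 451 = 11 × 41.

Reciprocity: 3 ≡ 3 and 451 ≡ 3 (mod 4), so (3/451) = −(451/3).
Reduce top mod 3: now compute (1/3).
Reached (1/3) = 1. Collecting the sign flips along the way, the symbol is -1.

-1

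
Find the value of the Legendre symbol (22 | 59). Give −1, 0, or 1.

1

Pull out 2: since 59 ≡ 3 (mod 8), (2/59) = -1.
Reciprocity: 11 ≡ 3 and 59 ≡ 3 (mod 4), so (11/59) = −(59/11).
Reduce top mod 11: now compute (4/11).
Pull out 2^2: since 11 ≡ 3 (mod 8), (2/11) = -1, so (2/11)^2 = +1.
Reached (1/11) = 1. Collecting the sign flips along the way, the symbol is +1.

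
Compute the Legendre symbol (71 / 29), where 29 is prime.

1

First reduce: 71 ≡ 13 (mod 29).
Reciprocity: 13 ≡ 1 and 29 ≡ 1 (mod 4), so (13/29) = +(29/13).
Reduce top mod 13: now compute (3/13).
Reciprocity: 3 ≡ 3 and 13 ≡ 1 (mod 4), so (3/13) = +(13/3).
Reduce top mod 3: now compute (1/3).
Reached (1/3) = 1. Collecting the sign flips along the way, the symbol is +1.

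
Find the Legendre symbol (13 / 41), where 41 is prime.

Reciprocity: 13 ≡ 1 and 41 ≡ 1 (mod 4), so (13/41) = +(41/13).
Reduce top mod 13: now compute (2/13).
Pull out 2: since 13 ≡ 5 (mod 8), (2/13) = -1.
Reached (1/13) = 1. Collecting the sign flips along the way, the symbol is -1.

-1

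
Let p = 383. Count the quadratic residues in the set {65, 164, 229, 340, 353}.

(65/383) = +1 → QR.
(164/383) = -1 → non-residue.
(229/383) = +1 → QR.
(340/383) = -1 → non-residue.
(353/383) = +1 → QR.
Total quadratic residues among the 5: 3.

3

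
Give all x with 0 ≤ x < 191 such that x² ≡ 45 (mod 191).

42, 149

Since 191 ≡ 3 (mod 4), a square root of 45 is 45^((191+1)/4) = 45^48 mod 191.
Repeated squaring: 45^2≡115, 45^4≡46, 45^8≡15, 45^16≡34, 45^32≡10 (mod 191).
45^48 = 45^(32+16) ≡ 149 (mod 191).
Check: 149² = 22201 ≡ 45 (mod 191). The two roots are 42 and 149.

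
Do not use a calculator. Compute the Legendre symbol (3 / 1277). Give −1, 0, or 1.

Reciprocity: 3 ≡ 3 and 1277 ≡ 1 (mod 4), so (3/1277) = +(1277/3).
Reduce top mod 3: now compute (2/3).
Pull out 2: since 3 ≡ 3 (mod 8), (2/3) = -1.
Reached (1/3) = 1. Collecting the sign flips along the way, the symbol is -1.

-1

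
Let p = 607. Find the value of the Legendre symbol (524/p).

Euler's criterion: (524/607) ≡ 524^303 (mod 607).
524^2 ≡ 212 (mod 607)
524^4 ≡ 26 (mod 607)
524^8 ≡ 69 (mod 607)
524^16 ≡ 512 (mod 607)
524^32 ≡ 527 (mod 607)
524^64 ≡ 330 (mod 607)
524^128 ≡ 247 (mod 607)
524^256 ≡ 309 (mod 607)
524^303 = 524^(256+32+8+4+2+1) ≡ 1 (mod 607).
Result is 1, so (524/607) = 1.

1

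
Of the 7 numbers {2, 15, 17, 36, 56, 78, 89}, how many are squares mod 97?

3

(2/97) = +1 → QR.
(15/97) = -1 → non-residue.
(17/97) = -1 → non-residue.
(36/97) = +1 → QR.
(56/97) = -1 → non-residue.
(78/97) = -1 → non-residue.
(89/97) = +1 → QR.
Total quadratic residues among the 7: 3.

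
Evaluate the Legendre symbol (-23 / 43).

Euler's criterion: (-23/43) ≡ 20^21 (mod 43).
20^2 ≡ 13 (mod 43)
20^4 ≡ 40 (mod 43)
20^8 ≡ 9 (mod 43)
20^16 ≡ 38 (mod 43)
20^21 = 20^(16+4+1) ≡ 42 (mod 43).
Result is 42 ≡ −1, so (-23/43) = −1.

-1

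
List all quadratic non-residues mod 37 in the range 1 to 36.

2, 5, 6, 8, 13, 14, 15, 17, 18, 19, 20, 22, 23, 24, 29, 31, 32, 35

Square k = 1,…,18 (k and 37−k give the same square):
1²=1, 2²=4, 3²=9, 4²=16, 5²=25, 6²=36, 7²≡12, 8²≡27, 9²≡7, 10²≡26, 11²≡10, 12²≡33, 13²≡21, 14²≡11, 15²≡3, 16²≡34, 17²≡30, 18²≡28 (mod 37).
The residues are {1, 3, 4, 7, 9, 10, 11, 12, 16, 21, 25, 26, 27, 28, 30, 33, 34, 36}; the non-residues are the remaining 18 nonzero classes.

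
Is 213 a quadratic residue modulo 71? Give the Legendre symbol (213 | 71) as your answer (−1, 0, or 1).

0

First reduce: 213 ≡ 0 (mod 71).
Top reduces to 0: gcd > 1, so the symbol is 0.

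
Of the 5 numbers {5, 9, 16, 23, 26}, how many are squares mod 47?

2

(5/47) = -1 → non-residue.
(9/47) = +1 → QR.
(16/47) = +1 → QR.
(23/47) = -1 → non-residue.
(26/47) = -1 → non-residue.
Total quadratic residues among the 5: 2.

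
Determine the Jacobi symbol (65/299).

Reciprocity: 65 ≡ 1 and 299 ≡ 3 (mod 4), so (65/299) = +(299/65).
Reduce top mod 65: now compute (39/65).
Reciprocity: 39 ≡ 3 and 65 ≡ 1 (mod 4), so (39/65) = +(65/39).
Reduce top mod 39: now compute (26/39).
Pull out 2: since 39 ≡ 7 (mod 8), (2/39) = +1.
Reciprocity: 13 ≡ 1 and 39 ≡ 3 (mod 4), so (13/39) = +(39/13).
Reduce top mod 13: now compute (0/13).
Top reduces to 0: gcd > 1, so the symbol is 0.

0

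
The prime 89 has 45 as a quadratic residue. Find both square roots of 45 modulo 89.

89 ≡ 1 (mod 4), so we find a root by search.
Trying successive values, 32² = 1024 ≡ 45 (mod 89). The other root is 89 − 32 = 57.

32, 57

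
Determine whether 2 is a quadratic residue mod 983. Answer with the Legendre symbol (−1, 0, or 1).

Pull out 2: since 983 ≡ 7 (mod 8), (2/983) = +1.
Reached (1/983) = 1. Collecting the sign flips along the way, the symbol is +1.

1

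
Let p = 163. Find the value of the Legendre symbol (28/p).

-1

Euler's criterion: (28/163) ≡ 28^81 (mod 163).
28^2 ≡ 132 (mod 163)
28^4 ≡ 146 (mod 163)
28^8 ≡ 126 (mod 163)
28^16 ≡ 65 (mod 163)
28^32 ≡ 150 (mod 163)
28^64 ≡ 6 (mod 163)
28^81 = 28^(64+16+1) ≡ 162 (mod 163).
Result is 162 ≡ −1, so (28/163) = −1.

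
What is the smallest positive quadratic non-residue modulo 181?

2

(2/181) = −1, so 2 is the smallest positive non-residue mod 181.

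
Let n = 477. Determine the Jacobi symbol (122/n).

Pull out 2: since 477 ≡ 5 (mod 8), (2/477) = -1.
Reciprocity: 61 ≡ 1 and 477 ≡ 1 (mod 4), so (61/477) = +(477/61).
Reduce top mod 61: now compute (50/61).
Pull out 2: since 61 ≡ 5 (mod 8), (2/61) = -1.
Reciprocity: 25 ≡ 1 and 61 ≡ 1 (mod 4), so (25/61) = +(61/25).
Reduce top mod 25: now compute (11/25).
Reciprocity: 11 ≡ 3 and 25 ≡ 1 (mod 4), so (11/25) = +(25/11).
Reduce top mod 11: now compute (3/11).
Reciprocity: 3 ≡ 3 and 11 ≡ 3 (mod 4), so (3/11) = −(11/3).
Reduce top mod 3: now compute (2/3).
Pull out 2: since 3 ≡ 3 (mod 8), (2/3) = -1.
Reached (1/3) = 1. Collecting the sign flips along the way, the symbol is +1.

1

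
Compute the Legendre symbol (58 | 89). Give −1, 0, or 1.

-1

Pull out 2: since 89 ≡ 1 (mod 8), (2/89) = +1.
Reciprocity: 29 ≡ 1 and 89 ≡ 1 (mod 4), so (29/89) = +(89/29).
Reduce top mod 29: now compute (2/29).
Pull out 2: since 29 ≡ 5 (mod 8), (2/29) = -1.
Reached (1/29) = 1. Collecting the sign flips along the way, the symbol is -1.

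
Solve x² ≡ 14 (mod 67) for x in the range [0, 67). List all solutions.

Since 67 ≡ 3 (mod 4), a square root of 14 is 14^((67+1)/4) = 14^17 mod 67.
Repeated squaring: 14^2≡62, 14^4≡25, 14^8≡22, 14^16≡15 (mod 67).
14^17 = 14^(16+1) ≡ 9 (mod 67).
Check: 9² = 81 ≡ 14 (mod 67). The two roots are 9 and 58.

9, 58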